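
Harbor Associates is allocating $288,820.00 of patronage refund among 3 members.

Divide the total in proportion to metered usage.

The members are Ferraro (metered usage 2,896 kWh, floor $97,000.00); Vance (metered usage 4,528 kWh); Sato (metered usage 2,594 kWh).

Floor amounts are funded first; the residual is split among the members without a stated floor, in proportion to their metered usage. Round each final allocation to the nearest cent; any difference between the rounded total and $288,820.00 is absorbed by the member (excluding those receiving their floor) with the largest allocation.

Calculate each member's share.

Ferraro: $97,000.00; Vance: $121,954.64; Sato: $69,865.36

Guaranteed amounts: Ferraro $97,000.00. Balance $191,820.00.
Balance split over remaining metered usage 7,122: Vance 121,954.6420 → $121,954.64; Sato 69,865.3580 → $69,865.36.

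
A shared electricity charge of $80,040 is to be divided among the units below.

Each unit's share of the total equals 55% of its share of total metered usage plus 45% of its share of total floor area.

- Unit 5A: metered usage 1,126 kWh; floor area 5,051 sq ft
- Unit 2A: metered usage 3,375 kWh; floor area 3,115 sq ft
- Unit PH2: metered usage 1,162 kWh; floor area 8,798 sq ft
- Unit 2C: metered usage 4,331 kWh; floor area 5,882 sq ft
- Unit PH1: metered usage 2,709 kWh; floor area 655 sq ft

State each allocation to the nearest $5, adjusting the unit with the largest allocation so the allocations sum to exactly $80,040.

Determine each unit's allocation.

Unit 5A: $11,645 | Unit 2A: $16,470 | Unit PH2: $17,510 | Unit 2C: $24,025 | Unit PH1: $10,390

Totals — metered usage 12,703, floor area 23,501.
Composite weights (55% metered usage + 45% floor area): Unit 5A 0.1455; Unit 2A 0.2058; Unit PH2 0.2188; Unit 2C 0.3001; Unit PH1 0.1298.
Unrounded shares: Unit 5A 11,643.37; Unit 2A 16,470.09; Unit PH2 17,510.84; Unit 2C 24,023.84; Unit PH1 10,391.85.
Rounded to nearest $5: Unit 5A $11,645; Unit 2A $16,470; Unit PH2 $17,510; Unit 2C $24,025; Unit PH1 $10,390. Sum = $80,040.
Sum already equals the total — no adjustment.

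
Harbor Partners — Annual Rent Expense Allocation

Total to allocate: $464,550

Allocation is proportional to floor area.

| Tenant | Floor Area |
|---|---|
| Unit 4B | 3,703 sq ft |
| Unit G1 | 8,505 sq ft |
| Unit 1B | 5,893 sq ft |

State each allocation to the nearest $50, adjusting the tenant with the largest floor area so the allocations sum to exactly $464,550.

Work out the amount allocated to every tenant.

Unit 4B: $95,050 · Unit G1: $218,250 · Unit 1B: $151,250

Total floor area = 18,101.
Unrounded shares: Unit 4B 3,703/18,101 × $464,550 = 95,035.01; Unit G1 8,505/18,101 × $464,550 = 218,275.11; Unit 1B 5,893/18,101 × $464,550 = 151,239.88.
At nearest $50: Unit 4B $95,050; Unit G1 $218,300; Unit 1B $151,250. Sum = $464,600.
Difference $464,550 − $464,600 = −$50 applied to largest floor area (Unit G1): Unit G1 becomes $218,250.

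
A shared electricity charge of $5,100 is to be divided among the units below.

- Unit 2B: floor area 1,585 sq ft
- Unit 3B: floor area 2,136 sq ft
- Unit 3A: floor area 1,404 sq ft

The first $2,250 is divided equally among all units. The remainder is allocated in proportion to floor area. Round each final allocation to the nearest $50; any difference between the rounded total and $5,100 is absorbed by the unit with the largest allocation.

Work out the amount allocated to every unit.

First tranche $2,250 split equally: $750 each.
Remainder $2,850 by floor area (total 5,125): Unit 2B 881.41 → $900; Unit 3B 1,187.82 → $1,200; Unit 3A 780.76 → $800.
Rounding difference −$50 on remainder applied to Unit 3B.
Totals: Unit 2B $750 + $900 = $1,650; Unit 3B $750 + $1,150 = $1,900; Unit 3A $750 + $800 = $1,550.

Unit 2B: $1,650 | Unit 3B: $1,900 | Unit 3A: $1,550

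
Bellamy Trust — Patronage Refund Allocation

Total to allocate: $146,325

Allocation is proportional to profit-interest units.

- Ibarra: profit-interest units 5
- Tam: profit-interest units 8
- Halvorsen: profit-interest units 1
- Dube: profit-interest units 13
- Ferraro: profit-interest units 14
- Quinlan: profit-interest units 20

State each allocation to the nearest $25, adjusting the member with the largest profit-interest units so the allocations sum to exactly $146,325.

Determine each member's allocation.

Ibarra: $12,000 | Tam: $19,200 | Halvorsen: $2,400 | Dube: $31,175 | Ferraro: $33,575 | Quinlan: $47,975

Total profit-interest units = 5 + 8 + 1 + 13 + 14 + 20 = 61.
Pro-rata amounts: Ibarra 11,993.85; Tam 19,190.16; Halvorsen 2,398.77; Dube 31,184.02; Ferraro 33,582.79; Quinlan 47,975.41.
Rounded to nearest $25: Ibarra $12,000; Tam $19,200; Halvorsen $2,400; Dube $31,175; Ferraro $33,575; Quinlan $47,975. Sum = $146,325.
No rounding difference to absorb.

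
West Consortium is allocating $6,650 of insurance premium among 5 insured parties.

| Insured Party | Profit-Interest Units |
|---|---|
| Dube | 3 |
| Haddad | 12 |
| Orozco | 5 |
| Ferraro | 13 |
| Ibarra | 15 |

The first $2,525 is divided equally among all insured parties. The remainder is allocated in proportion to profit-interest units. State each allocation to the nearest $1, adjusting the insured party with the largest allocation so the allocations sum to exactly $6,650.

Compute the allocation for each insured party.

Dube: $763 · Haddad: $1,536 · Orozco: $935 · Ferraro: $1,622 · Ibarra: $1,794

Equal tier: $2,525 ÷ 5 = $505 apiece.
Remainder $4,125 by profit-interest units (total 48): Dube 257.81 → $258; Haddad 1,031.25 → $1,031; Orozco 429.69 → $430; Ferraro 1,117.19 → $1,117; Ibarra 1,289.06 → $1,289.
Totals: Dube $505 + $258 = $763; Haddad $505 + $1,031 = $1,536; Orozco $505 + $430 = $935; Ferraro $505 + $1,117 = $1,622; Ibarra $505 + $1,289 = $1,794.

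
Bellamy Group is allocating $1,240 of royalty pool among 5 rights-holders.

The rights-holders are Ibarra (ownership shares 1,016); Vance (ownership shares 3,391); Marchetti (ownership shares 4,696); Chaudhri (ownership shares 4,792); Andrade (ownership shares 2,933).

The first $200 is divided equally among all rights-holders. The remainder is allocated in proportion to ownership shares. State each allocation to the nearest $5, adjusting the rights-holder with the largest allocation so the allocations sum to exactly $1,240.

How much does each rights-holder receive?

Ibarra: $105 · Vance: $250 · Marchetti: $330 · Chaudhri: $335 · Andrade: $220

Equal tier: $200 ÷ 5 = $40 apiece.
Remainder $1,040 by ownership shares (total 16,828): Ibarra 62.79 → $65; Vance 209.57 → $210; Marchetti 290.22 → $290; Chaudhri 296.15 → $295; Andrade 181.26 → $180.
Totals: Ibarra $40 + $65 = $105; Vance $40 + $210 = $250; Marchetti $40 + $290 = $330; Chaudhri $40 + $295 = $335; Andrade $40 + $180 = $220.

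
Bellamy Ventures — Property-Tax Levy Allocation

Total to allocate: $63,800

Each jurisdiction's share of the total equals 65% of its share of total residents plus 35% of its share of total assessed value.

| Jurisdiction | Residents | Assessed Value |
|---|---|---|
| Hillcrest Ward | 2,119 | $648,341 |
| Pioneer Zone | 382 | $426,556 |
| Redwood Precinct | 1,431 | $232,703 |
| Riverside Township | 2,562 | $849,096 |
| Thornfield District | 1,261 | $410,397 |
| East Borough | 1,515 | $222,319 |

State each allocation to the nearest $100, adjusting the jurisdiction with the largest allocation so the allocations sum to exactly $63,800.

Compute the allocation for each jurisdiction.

Residents total 9,270; assessed value total 2,789,412.
Combined weights (65% residents + 35% assessed value): Hillcrest Ward 0.2299; Pioneer Zone 0.0803; Redwood Precinct 0.1295; Riverside Township 0.2862; Thornfield District 0.1399; East Borough 0.1341.
Raw shares: Hillcrest Ward 14,669.64; Pioneer Zone 5,123.60; Redwood Precinct 8,264.53; Riverside Township 18,258.53; Thornfield District 8,926.51; East Borough 8,557.18.
Rounded to nearest $100: Hillcrest Ward $14,700; Pioneer Zone $5,100; Redwood Precinct $8,300; Riverside Township $18,300; Thornfield District $8,900; East Borough $8,600. Sum = $63,900.
Difference $63,800 − $63,900 = −$100 applied to largest allocation (Riverside Township): Riverside Township becomes $18,200.

Hillcrest Ward: $14,700; Pioneer Zone: $5,100; Redwood Precinct: $8,300; Riverside Township: $18,200; Thornfield District: $8,900; East Borough: $8,600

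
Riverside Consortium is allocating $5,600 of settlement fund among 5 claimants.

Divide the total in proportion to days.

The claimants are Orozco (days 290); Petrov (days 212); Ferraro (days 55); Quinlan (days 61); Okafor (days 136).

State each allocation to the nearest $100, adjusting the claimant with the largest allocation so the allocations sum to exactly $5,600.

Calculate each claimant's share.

Orozco: $2,100; Petrov: $1,600; Ferraro: $400; Quinlan: $500; Okafor: $1,000

Total days = 754.
Proportional shares: Orozco 290/754 × $5,600 = 2,153.85; Petrov 212/754 × $5,600 = 1,574.54; Ferraro 55/754 × $5,600 = 408.49; Quinlan 61/754 × $5,600 = 453.05; Okafor 136/754 × $5,600 = 1,010.08.
After rounding ($100): Orozco $2,200; Petrov $1,600; Ferraro $400; Quinlan $500; Okafor $1,000. Sum = $5,700.
Difference $5,600 − $5,700 = −$100 applied to largest allocation (Orozco): Orozco becomes $2,100.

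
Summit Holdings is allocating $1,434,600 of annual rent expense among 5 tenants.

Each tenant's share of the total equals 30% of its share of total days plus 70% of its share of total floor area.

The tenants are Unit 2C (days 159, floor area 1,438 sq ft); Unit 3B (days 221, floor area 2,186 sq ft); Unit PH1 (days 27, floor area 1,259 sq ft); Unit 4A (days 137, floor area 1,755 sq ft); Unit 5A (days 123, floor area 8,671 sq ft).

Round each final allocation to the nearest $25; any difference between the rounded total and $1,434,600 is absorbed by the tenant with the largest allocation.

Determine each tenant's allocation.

Totals — days 667, floor area 15,309.
Composite weights (30% days + 70% floor area): Unit 2C 0.1373; Unit 3B 0.1994; Unit PH1 0.0697; Unit 4A 0.1419; Unit 5A 0.4518.
Unrounded shares: Unit 2C 196,922.40; Unit 3B 285,994.07; Unit PH1 100,007.93; Unit 4A 203,521.11; Unit 5A 648,154.48.
At nearest $25: Unit 2C $196,925; Unit 3B $286,000; Unit PH1 $100,000; Unit 4A $203,525; Unit 5A $648,150. Sum = $1,434,600.
Rounded total matches; no reconciliation needed.

Unit 2C: $196,925 | Unit 3B: $286,000 | Unit PH1: $100,000 | Unit 4A: $203,525 | Unit 5A: $648,150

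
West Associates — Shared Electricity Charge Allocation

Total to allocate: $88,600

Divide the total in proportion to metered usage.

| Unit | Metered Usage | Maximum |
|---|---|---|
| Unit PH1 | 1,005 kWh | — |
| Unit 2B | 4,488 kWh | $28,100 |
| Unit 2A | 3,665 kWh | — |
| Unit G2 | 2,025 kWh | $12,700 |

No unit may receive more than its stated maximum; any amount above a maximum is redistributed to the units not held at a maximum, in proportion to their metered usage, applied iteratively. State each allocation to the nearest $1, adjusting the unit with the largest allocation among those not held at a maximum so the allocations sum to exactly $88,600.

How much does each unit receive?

Unit PH1: $10,287 · Unit 2B: $28,100 · Unit 2A: $37,513 · Unit G2: $12,700

Total metered usage = 11,183.
Unconstrained shares: Unit PH1 7,962.35; Unit 2B 35,557.26; Unit 2A 29,036.84; Unit G2 16,043.55.
Capped: Unit 2B ($28,100), Unit G2 ($12,700); balance $47,800 reallocated over remaining metered usage 4,670.
Shares after redistribution: Unit PH1 10,286.72 → $10,287; Unit 2A 37,513.28 → $37,513.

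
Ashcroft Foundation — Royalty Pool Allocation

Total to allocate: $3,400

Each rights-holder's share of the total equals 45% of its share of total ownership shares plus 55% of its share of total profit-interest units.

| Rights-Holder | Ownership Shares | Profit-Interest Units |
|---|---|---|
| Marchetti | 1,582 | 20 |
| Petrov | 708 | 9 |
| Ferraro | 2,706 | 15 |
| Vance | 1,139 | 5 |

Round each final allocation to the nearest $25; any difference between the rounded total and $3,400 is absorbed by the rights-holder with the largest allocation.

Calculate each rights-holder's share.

Totals — ownership shares 6,135, profit-interest units 49.
Blended shares (45% ownership shares + 55% profit-interest units): Marchetti 0.3405; Petrov 0.1530; Ferraro 0.3669; Vance 0.1397.
Proportional shares: Marchetti 1,157.80; Petrov 520.04; Ferraro 1,247.29; Vance 474.87.
Rounded to nearest $25: Marchetti $1,150; Petrov $525; Ferraro $1,250; Vance $475. Sum = $3,400.
Sum already equals the total — no adjustment.

Marchetti: $1,150; Petrov: $525; Ferraro: $1,250; Vance: $475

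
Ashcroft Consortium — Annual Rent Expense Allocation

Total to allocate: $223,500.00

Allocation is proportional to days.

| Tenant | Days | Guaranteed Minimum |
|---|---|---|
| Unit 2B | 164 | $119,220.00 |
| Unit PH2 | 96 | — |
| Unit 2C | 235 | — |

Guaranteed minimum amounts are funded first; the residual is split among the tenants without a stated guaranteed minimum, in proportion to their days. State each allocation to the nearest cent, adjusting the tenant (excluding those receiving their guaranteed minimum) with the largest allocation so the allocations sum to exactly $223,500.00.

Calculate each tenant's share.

Minimums first: Unit 2B $119,220.00. Residual $104,280.00.
Residual split over remaining days 331: Unit PH2 30,244.3505 → $30,244.35; Unit 2C 74,035.6495 → $74,035.65.

Unit 2B: $119,220.00; Unit PH2: $30,244.35; Unit 2C: $74,035.65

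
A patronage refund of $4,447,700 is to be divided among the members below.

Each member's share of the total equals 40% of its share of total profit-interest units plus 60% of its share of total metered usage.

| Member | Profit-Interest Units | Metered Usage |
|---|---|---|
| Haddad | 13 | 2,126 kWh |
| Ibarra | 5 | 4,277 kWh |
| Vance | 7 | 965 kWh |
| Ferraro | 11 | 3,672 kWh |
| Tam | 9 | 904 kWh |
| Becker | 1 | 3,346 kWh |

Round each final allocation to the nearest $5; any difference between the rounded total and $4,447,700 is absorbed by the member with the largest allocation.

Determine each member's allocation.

Profit-interest units total 46; metered usage total 15,290.
Blended shares (40% profit-interest units + 60% metered usage): Haddad 0.1965; Ibarra 0.2113; Vance 0.0987; Ferraro 0.2397; Tam 0.1137; Becker 0.1400.
Proportional shares: Haddad 873,842.09; Ibarra 939,858.82; Vance 439,154.57; Ferraro 1,066,319.85; Tam 505,859.32; Becker 622,665.35.
After rounding ($5): Haddad $873,840; Ibarra $939,860; Vance $439,155; Ferraro $1,066,320; Tam $505,860; Becker $622,665. Sum = $4,447,700.
Sum already equals the total — no adjustment.

Haddad: $873,840 · Ibarra: $939,860 · Vance: $439,155 · Ferraro: $1,066,320 · Tam: $505,860 · Becker: $622,665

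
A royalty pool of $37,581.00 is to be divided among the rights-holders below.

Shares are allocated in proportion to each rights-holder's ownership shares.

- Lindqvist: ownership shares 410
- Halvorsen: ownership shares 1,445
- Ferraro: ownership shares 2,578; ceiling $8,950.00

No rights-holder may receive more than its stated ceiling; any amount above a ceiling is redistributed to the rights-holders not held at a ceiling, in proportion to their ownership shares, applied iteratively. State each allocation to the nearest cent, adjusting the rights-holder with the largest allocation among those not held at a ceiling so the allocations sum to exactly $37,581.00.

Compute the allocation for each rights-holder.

Total ownership shares = 4,433.
Pro-rata shares before constraints: Lindqvist 3,475.7974; Halvorsen 12,250.0665; Ferraro 21,855.1360.
Capped: Ferraro ($8,950.00); balance $28,631.00 reallocated over remaining ownership shares 1,855.
Shares after redistribution: Lindqvist 6,328.1456 → $6,328.15; Halvorsen 22,302.8544 → $22,302.85.

Lindqvist: $6,328.15; Halvorsen: $22,302.85; Ferraro: $8,950.00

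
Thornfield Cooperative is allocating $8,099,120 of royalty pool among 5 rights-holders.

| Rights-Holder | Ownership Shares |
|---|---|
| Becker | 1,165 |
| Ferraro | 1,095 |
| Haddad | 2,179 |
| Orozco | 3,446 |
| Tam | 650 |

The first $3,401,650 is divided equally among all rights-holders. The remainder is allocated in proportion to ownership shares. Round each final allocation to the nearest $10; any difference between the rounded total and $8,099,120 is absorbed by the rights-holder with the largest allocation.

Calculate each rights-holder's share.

Equal tier: $3,401,650 ÷ 5 = $680,330 apiece.
Remainder $4,697,470 by ownership shares (total 8,535): Becker 641,189.52 → $641,190; Ferraro 602,663.11 → $602,660; Haddad 1,199,272.07 → $1,199,270; Orozco 1,896,600.07 → $1,896,600; Tam 357,745.23 → $357,750.
Totals: Becker $680,330 + $641,190 = $1,321,520; Ferraro $680,330 + $602,660 = $1,282,990; Haddad $680,330 + $1,199,270 = $1,879,600; Orozco $680,330 + $1,896,600 = $2,576,930; Tam $680,330 + $357,750 = $1,038,080.

Becker: $1,321,520; Ferraro: $1,282,990; Haddad: $1,879,600; Orozco: $2,576,930; Tam: $1,038,080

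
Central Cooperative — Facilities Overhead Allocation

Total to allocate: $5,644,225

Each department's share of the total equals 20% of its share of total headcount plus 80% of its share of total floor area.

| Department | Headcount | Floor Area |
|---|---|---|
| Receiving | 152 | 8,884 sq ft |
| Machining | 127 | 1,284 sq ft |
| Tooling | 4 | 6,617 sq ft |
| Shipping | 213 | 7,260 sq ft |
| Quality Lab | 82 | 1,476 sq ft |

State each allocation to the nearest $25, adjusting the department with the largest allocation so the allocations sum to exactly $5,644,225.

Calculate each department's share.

Totals — headcount 578, floor area 25,521.
Combined weights (20% headcount + 80% floor area): Receiving 0.3311; Machining 0.0842; Tooling 0.2088; Shipping 0.3013; Quality Lab 0.0746.
Unrounded shares: Receiving 1,868,687.42; Machining 475,208.99; Tooling 1,178,544.78; Shipping 1,700,490.48; Quality Lab 421,293.32.
After rounding ($25): Receiving $1,868,675; Machining $475,200; Tooling $1,178,550; Shipping $1,700,500; Quality Lab $421,300. Sum = $5,644,225.
No rounding difference to absorb.

Receiving: $1,868,675; Machining: $475,200; Tooling: $1,178,550; Shipping: $1,700,500; Quality Lab: $421,300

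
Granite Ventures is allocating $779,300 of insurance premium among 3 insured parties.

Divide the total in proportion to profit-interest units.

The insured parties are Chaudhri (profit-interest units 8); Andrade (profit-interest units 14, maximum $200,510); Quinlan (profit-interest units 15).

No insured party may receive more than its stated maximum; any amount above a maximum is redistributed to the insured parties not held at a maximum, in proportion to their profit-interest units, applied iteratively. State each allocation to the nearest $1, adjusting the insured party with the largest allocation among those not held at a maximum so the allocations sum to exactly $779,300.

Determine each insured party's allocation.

Total profit-interest units = 37.
Unconstrained shares: Chaudhri 168,497.30; Andrade 294,870.27; Quinlan 315,932.43.
Cap binds for Andrade ($200,510); balance $578,790 reallocated over remaining profit-interest units 23.
Redistributed shares: Chaudhri 201,318.26 → $201,318; Quinlan 377,471.74 → $377,472.

Chaudhri: $201,318; Andrade: $200,510; Quinlan: $377,472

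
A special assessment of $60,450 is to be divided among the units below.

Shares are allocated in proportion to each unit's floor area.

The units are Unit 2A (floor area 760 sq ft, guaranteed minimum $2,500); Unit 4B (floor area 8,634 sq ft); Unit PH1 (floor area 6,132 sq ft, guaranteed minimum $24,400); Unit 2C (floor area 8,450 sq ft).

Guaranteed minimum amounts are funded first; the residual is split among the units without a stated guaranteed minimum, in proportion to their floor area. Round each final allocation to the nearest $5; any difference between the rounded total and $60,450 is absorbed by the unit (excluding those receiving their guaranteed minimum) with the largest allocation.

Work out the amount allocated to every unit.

Guaranteed amounts: Unit 2A $2,500; Unit PH1 $24,400. Remaining pool $33,550.
Remaining pool split over remaining floor area 17,084: Unit 4B 16,955.67 → $16,955; Unit 2C 16,594.33 → $16,595.

Unit 2A: $2,500 | Unit 4B: $16,955 | Unit PH1: $24,400 | Unit 2C: $16,595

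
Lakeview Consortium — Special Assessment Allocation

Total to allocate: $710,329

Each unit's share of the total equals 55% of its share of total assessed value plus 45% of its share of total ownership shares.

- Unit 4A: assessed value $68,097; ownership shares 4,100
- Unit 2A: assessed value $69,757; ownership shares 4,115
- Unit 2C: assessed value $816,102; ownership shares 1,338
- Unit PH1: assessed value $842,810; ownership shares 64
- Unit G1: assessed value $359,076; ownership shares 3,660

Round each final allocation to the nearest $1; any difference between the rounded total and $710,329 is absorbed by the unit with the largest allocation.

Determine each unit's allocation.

Assessed value total 2,155,842; ownership shares total 13,277.
Combined weights (55% assessed value + 45% ownership shares): Unit 4A 0.1563; Unit 2A 0.1573; Unit 2C 0.2536; Unit PH1 0.2172; Unit G1 0.2157.
Unrounded shares: Unit 4A 111,049.34; Unit 2A 111,711.29; Unit 2C 180,106.51; Unit PH1 154,274.56; Unit G1 153,187.31.
After rounding ($1): Unit 4A $111,049; Unit 2A $111,711; Unit 2C $180,107; Unit PH1 $154,275; Unit G1 $153,187. Sum = $710,329.
Sum already equals the total — no adjustment.

Unit 4A: $111,049 | Unit 2A: $111,711 | Unit 2C: $180,107 | Unit PH1: $154,275 | Unit G1: $153,187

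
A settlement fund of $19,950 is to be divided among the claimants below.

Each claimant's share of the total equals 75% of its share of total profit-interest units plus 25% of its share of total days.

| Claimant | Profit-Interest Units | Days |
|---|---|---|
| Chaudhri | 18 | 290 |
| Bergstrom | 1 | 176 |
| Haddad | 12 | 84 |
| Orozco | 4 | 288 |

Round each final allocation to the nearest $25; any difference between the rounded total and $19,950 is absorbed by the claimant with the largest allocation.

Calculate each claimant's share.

Profit-interest units total 35; days total 838.
Blended shares (75% profit-interest units + 25% days): Chaudhri 0.4722; Bergstrom 0.0739; Haddad 0.2822; Orozco 0.1716.
Pro-rata amounts: Chaudhri 9,420.98; Bergstrom 1,474.99; Haddad 5,629.94; Orozco 3,424.08.
At nearest $25: Chaudhri $9,425; Bergstrom $1,475; Haddad $5,625; Orozco $3,425. Sum = $19,950.
Sum already equals the total — no adjustment.

Chaudhri: $9,425; Bergstrom: $1,475; Haddad: $5,625; Orozco: $3,425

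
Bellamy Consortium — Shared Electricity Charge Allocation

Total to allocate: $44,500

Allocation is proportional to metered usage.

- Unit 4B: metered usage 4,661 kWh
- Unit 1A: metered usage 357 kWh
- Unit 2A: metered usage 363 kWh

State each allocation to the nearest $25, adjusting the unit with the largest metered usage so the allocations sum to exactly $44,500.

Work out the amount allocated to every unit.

Unit 4B: $38,550 | Unit 1A: $2,950 | Unit 2A: $3,000

Metered usage total: 4,661 + 357 + 363 = 5,381.
Unrounded shares: Unit 4B 38,545.72; Unit 1A 2,952.33; Unit 2A 3,001.95.
At nearest $25: Unit 4B $38,550; Unit 1A $2,950; Unit 2A $3,000. Sum = $44,500.
No rounding difference to absorb.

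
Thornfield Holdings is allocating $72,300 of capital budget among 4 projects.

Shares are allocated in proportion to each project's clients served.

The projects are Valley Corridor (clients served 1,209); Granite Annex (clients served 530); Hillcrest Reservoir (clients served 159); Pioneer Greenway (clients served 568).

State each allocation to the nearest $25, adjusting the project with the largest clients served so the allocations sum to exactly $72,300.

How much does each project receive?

Valley Corridor: $35,450; Granite Annex: $15,550; Hillcrest Reservoir: $4,650; Pioneer Greenway: $16,650

Clients served total: 1,209 + 530 + 159 + 568 = 2,466.
Pro-rata amounts: Valley Corridor 35,446.35; Granite Annex 15,538.93; Hillcrest Reservoir 4,661.68; Pioneer Greenway 16,653.04.
At nearest $25: Valley Corridor $35,450; Granite Annex $15,550; Hillcrest Reservoir $4,650; Pioneer Greenway $16,650. Sum = $72,300.
Sum already equals the total — no adjustment.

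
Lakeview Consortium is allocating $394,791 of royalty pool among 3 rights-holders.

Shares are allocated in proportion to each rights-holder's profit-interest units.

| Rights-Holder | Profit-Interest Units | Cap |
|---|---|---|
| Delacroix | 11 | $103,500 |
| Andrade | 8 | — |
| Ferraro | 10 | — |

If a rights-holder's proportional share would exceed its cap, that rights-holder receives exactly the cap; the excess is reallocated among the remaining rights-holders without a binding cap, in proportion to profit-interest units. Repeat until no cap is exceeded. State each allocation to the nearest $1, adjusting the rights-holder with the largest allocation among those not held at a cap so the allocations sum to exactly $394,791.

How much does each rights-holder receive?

Sum of profit-interest units: 29.
Unconstrained shares: Delacroix 149,748.31; Andrade 108,907.86; Ferraro 136,134.83.
Capped: Delacroix ($103,500); balance $291,291 reallocated over remaining profit-interest units 18.
Redistributed shares: Andrade 129,462.67 → $129,463; Ferraro 161,828.33 → $161,828.

Delacroix: $103,500 · Andrade: $129,463 · Ferraro: $161,828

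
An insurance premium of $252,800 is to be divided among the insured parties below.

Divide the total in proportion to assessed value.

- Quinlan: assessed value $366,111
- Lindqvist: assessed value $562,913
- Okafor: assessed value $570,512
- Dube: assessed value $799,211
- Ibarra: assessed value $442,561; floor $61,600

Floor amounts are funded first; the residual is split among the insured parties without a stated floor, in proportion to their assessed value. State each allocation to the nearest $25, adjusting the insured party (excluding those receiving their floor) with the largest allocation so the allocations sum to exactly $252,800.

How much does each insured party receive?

Quinlan: $30,450; Lindqvist: $46,825; Okafor: $47,450; Dube: $66,475; Ibarra: $61,600

Guaranteed amounts: Ibarra $61,600. Balance $191,200.
Balance split over remaining assessed value 2,298,747: Quinlan 30,451.56 → $30,450; Lindqvist 46,820.71 → $46,825; Okafor 47,452.76 → $47,450; Dube 66,474.97 → $66,475.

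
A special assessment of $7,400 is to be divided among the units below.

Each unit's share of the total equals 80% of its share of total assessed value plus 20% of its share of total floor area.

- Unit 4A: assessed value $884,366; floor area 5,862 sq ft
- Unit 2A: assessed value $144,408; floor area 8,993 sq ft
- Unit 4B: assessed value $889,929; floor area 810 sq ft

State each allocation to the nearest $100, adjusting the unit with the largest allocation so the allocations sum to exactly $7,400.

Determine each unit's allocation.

Totals — assessed value 1,918,703, floor area 15,665.
Composite weights (80% assessed value + 20% floor area): Unit 4A 0.4436; Unit 2A 0.1750; Unit 4B 0.3814.
Proportional shares: Unit 4A 3,282.47; Unit 2A 1,295.20; Unit 4B 2,822.33.
Rounded to nearest $100: Unit 4A $3,300; Unit 2A $1,300; Unit 4B $2,800. Sum = $7,400.
Rounded total matches; no reconciliation needed.

Unit 4A: $3,300 | Unit 2A: $1,300 | Unit 4B: $2,800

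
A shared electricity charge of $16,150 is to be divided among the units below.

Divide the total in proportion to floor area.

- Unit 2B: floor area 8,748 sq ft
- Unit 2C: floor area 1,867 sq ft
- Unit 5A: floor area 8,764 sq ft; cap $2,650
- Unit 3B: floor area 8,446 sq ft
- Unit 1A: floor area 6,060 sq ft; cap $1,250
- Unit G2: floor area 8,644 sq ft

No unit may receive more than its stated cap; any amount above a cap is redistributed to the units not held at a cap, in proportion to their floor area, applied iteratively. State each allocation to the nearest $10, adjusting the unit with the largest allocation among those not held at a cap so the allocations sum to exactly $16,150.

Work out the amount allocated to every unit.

Total floor area = 42,529.
Pro-rata shares before constraints: Unit 2B 3,321.97; Unit 2C 708.98; Unit 5A 3,328.05; Unit 3B 3,207.29; Unit 1A 2,301.23; Unit G2 3,282.48.
Capped: Unit 5A ($2,650), Unit 1A ($1,250); residual $12,250 reallocated over remaining floor area 27,705.
Redistributed shares: Unit 2B 3,868.00 → $3,870; Unit 2C 825.51 → $830; Unit 3B 3,734.47 → $3,730; Unit G2 3,822.02 → $3,820.

Unit 2B: $3,870 · Unit 2C: $830 · Unit 5A: $2,650 · Unit 3B: $3,730 · Unit 1A: $1,250 · Unit G2: $3,820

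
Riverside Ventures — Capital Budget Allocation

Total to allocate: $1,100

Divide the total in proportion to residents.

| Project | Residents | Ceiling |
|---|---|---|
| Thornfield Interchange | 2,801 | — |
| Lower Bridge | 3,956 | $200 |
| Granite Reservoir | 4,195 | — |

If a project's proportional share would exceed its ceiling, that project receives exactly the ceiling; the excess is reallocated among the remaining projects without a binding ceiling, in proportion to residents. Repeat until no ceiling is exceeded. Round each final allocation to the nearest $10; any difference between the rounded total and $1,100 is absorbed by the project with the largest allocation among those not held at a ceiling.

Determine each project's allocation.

Thornfield Interchange: $360 | Lower Bridge: $200 | Granite Reservoir: $540

Total residents = 10,952.
Unconstrained shares: Thornfield Interchange 281.33; Lower Bridge 397.33; Granite Reservoir 421.34.
Held at cap: Lower Bridge ($200); remaining pool $900 reallocated over remaining residents 6,996.
Remaining shares: Thornfield Interchange 360.33 → $360; Granite Reservoir 539.67 → $540.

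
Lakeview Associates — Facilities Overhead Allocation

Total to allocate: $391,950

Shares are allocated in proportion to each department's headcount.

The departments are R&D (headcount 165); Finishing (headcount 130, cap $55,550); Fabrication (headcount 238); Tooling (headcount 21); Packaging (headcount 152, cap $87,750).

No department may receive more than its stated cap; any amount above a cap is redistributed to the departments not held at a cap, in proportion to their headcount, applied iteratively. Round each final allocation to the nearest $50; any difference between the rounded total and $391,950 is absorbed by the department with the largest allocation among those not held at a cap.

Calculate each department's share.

R&D: $96,750 · Finishing: $55,550 · Fabrication: $139,600 · Tooling: $12,300 · Packaging: $87,750

Combined headcount = 706.
Pro-rata shares before constraints: R&D 91,603.05; Finishing 72,172.10; Fabrication 132,130.45; Tooling 11,658.57; Packaging 84,385.84.
Cap binds for Finishing ($55,550); remaining pool $336,400 reallocated over remaining headcount 576.
Cap binds for Packaging ($87,750); remaining pool $248,650 reallocated over remaining headcount 424.
Shares after redistribution: R&D 96,762.38 → $96,750; Fabrication 139,572.41 → $139,550; Tooling 12,315.21 → $12,300.
Rounding difference +$50 applied to Fabrication → $139,600.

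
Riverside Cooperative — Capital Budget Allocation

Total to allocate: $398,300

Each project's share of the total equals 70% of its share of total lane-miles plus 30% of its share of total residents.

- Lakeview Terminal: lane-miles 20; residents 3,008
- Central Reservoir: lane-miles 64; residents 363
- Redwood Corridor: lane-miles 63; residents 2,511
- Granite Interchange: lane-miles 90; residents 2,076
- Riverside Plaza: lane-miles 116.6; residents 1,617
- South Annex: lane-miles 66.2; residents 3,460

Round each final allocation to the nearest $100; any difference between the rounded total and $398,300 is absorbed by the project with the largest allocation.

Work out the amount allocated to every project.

Totals — lane-miles 419.8, residents 13,035.
Composite weights (70% lane-miles + 30% residents): Lakeview Terminal 0.1026; Central Reservoir 0.1151; Redwood Corridor 0.1628; Granite Interchange 0.1979; Riverside Plaza 0.2316; South Annex 0.1900.
Raw shares: Lakeview Terminal 40,856.90; Central Reservoir 45,833.14; Redwood Corridor 64,859.41; Granite Interchange 78,803.86; Riverside Plaza 92,262.65; South Annex 75,684.03.
Rounded to nearest $100: Lakeview Terminal $40,900; Central Reservoir $45,800; Redwood Corridor $64,900; Granite Interchange $78,800; Riverside Plaza $92,300; South Annex $75,700. Sum = $398,400.
Difference $398,300 − $398,400 = −$100 applied to largest allocation (Riverside Plaza): Riverside Plaza becomes $92,200.

Lakeview Terminal: $40,900; Central Reservoir: $45,800; Redwood Corridor: $64,900; Granite Interchange: $78,800; Riverside Plaza: $92,200; South Annex: $75,700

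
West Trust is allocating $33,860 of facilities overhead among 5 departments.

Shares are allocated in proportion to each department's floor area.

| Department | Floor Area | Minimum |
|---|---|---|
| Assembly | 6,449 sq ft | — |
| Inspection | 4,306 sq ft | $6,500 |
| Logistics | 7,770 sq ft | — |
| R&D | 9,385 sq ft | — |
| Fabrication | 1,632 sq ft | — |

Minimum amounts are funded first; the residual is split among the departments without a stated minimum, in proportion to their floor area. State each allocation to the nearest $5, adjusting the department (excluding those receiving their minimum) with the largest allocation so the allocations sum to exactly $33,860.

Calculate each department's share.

Minimums first: Inspection $6,500. Residual $27,360.
Residual split over remaining floor area 25,236: Assembly 6,991.78 → $6,990; Logistics 8,423.97 → $8,425; R&D 10,174.89 → $10,175; Fabrication 1,769.36 → $1,770.

Assembly: $6,990; Inspection: $6,500; Logistics: $8,425; R&D: $10,175; Fabrication: $1,770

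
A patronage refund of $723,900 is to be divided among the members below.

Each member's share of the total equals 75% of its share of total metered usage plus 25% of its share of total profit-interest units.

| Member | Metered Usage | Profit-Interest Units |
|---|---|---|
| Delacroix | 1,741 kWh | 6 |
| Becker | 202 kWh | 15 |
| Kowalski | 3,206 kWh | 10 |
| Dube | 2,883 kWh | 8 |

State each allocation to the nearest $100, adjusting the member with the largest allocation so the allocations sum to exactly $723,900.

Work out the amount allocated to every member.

Delacroix: $145,500 · Becker: $83,300 · Kowalski: $263,100 · Dube: $232,000

Totals — metered usage 8,032, profit-interest units 39.
Blended shares (75% metered usage + 25% profit-interest units): Delacroix 0.2010; Becker 0.1150; Kowalski 0.3635; Dube 0.3205.
Unrounded shares: Delacroix 145,525.63; Becker 83,260.01; Kowalski 263,114.20; Dube 232,000.17.
After rounding ($100): Delacroix $145,500; Becker $83,300; Kowalski $263,100; Dube $232,000. Sum = $723,900.
No rounding difference to absorb.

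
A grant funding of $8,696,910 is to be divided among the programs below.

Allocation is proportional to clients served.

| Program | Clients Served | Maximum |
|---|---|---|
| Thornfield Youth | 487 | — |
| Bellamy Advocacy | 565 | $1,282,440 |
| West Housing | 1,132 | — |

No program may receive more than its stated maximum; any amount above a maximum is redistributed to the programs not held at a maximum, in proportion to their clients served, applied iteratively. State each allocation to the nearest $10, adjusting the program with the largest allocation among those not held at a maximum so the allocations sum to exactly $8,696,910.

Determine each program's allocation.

Thornfield Youth: $2,230,290 · Bellamy Advocacy: $1,282,440 · West Housing: $5,184,180

Clients served total: 2,184.
Pro-rata shares before constraints: Thornfield Youth 1,939,283.50; Bellamy Advocacy 2,249,887.43; West Housing 4,507,739.07.
Held at cap: Bellamy Advocacy ($1,282,440); remaining pool $7,414,470 reallocated over remaining clients served 1,619.
Shares after redistribution: Thornfield Youth 2,230,294.56 → $2,230,290; West Housing 5,184,175.44 → $5,184,180.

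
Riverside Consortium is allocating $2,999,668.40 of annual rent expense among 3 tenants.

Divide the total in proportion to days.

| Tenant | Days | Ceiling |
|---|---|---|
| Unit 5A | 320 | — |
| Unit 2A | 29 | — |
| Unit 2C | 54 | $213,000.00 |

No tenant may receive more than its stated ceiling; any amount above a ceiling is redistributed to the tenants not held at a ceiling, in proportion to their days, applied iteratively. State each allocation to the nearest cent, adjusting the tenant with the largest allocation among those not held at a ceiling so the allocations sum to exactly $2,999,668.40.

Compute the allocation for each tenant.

Combined days = 403.
Proportional shares (ignoring caps): Unit 5A 2,381,870.6898; Unit 2A 215,857.0313; Unit 2C 401,940.6789.
Held at cap: Unit 2C ($213,000.00); balance $2,786,668.40 reallocated over remaining days 349.
Shares after redistribution: Unit 5A 2,555,111.4269 → $2,555,111.43; Unit 2A 231,556.9731 → $231,556.97.

Unit 5A: $2,555,111.43 · Unit 2A: $231,556.97 · Unit 2C: $213,000.00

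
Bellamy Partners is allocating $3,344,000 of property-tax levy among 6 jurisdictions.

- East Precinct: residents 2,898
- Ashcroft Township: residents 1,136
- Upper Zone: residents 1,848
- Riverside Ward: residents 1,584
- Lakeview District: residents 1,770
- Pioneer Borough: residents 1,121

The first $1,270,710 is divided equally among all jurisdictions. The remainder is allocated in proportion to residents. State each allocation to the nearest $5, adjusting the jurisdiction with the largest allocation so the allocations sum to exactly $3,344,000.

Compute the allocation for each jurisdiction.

East Precinct: $791,915; Ashcroft Township: $439,190; Upper Zone: $581,720; Riverside Ward: $528,875; Lakeview District: $566,110; Pioneer Borough: $436,190

Equal tier: $1,270,710 ÷ 6 = $211,785 apiece.
Remainder $2,073,290 by residents (total 10,357): East Precinct 580,128.84 → $580,130; Ashcroft Township 227,407.30 → $227,405; Upper Zone 369,937.23 → $369,935; Riverside Ward 317,089.06 → $317,090; Lakeview District 354,323.00 → $354,325; Pioneer Borough 224,404.57 → $224,405.
Totals: East Precinct $211,785 + $580,130 = $791,915; Ashcroft Township $211,785 + $227,405 = $439,190; Upper Zone $211,785 + $369,935 = $581,720; Riverside Ward $211,785 + $317,090 = $528,875; Lakeview District $211,785 + $354,325 = $566,110; Pioneer Borough $211,785 + $224,405 = $436,190.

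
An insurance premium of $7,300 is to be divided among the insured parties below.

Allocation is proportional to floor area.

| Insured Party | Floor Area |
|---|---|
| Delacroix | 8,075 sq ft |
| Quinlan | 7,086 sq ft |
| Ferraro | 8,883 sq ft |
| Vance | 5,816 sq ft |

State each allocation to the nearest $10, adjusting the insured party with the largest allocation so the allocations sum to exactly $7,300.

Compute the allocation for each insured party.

Delacroix: $1,970 · Quinlan: $1,730 · Ferraro: $2,180 · Vance: $1,420

Sum of floor area: 29,860.
Proportional shares: Delacroix 8,075/29,860 × $7,300 = 1,974.13; Quinlan 7,086/29,860 × $7,300 = 1,732.34; Ferraro 8,883/29,860 × $7,300 = 2,171.66; Vance 5,816/29,860 × $7,300 = 1,421.86.
After rounding ($10): Delacroix $1,970; Quinlan $1,730; Ferraro $2,170; Vance $1,420. Sum = $7,290.
Difference $7,300 − $7,290 = +$10 applied to largest allocation (Ferraro): Ferraro becomes $2,180.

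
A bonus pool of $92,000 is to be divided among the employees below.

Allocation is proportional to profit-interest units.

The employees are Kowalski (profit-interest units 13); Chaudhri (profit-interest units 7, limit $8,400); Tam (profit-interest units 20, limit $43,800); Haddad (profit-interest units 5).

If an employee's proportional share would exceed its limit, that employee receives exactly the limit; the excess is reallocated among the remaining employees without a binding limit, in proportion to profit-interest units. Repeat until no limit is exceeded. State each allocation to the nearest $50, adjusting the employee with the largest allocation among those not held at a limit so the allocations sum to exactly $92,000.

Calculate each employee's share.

Total profit-interest units = 45.
Pro-rata shares before constraints: Kowalski 26,577.78; Chaudhri 14,311.11; Tam 40,888.89; Haddad 10,222.22.
Held at cap: Chaudhri ($8,400); residual $83,600 reallocated over remaining profit-interest units 38.
Held at cap: Tam ($43,800); residual $39,800 reallocated over remaining profit-interest units 18.
Remaining shares: Kowalski 28,744.44 → $28,750; Haddad 11,055.56 → $11,050.

Kowalski: $28,750; Chaudhri: $8,400; Tam: $43,800; Haddad: $11,050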